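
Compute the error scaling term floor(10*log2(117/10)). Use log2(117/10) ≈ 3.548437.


log2(n/k) = log2(117/10) ≈ 3.548437.
k*log2(n/k) ≈ 10*3.548437 = 35.48437.
floor(35.48437) = 35.

35


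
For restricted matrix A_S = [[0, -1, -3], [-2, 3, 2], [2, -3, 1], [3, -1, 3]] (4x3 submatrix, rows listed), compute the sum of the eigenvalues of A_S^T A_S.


Sum of eigenvalues of A_S^T A_S = trace(A_S^T A_S) = sum of squared column norms of A_S.
A_S^T A_S diagonal: [17, 20, 23].
trace = 17 + 20 + 23 = 60.

60


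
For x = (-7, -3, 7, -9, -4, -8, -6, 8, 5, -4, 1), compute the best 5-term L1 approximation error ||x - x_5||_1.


Sorted |x_i| descending: [9, 8, 8, 7, 7, 6, 5, 4, 4, 3, 1]
Keep top 5: [9, 8, 8, 7, 7]
Tail entries: [6, 5, 4, 4, 3, 1]
L1 error = sum of tail = 23.

23


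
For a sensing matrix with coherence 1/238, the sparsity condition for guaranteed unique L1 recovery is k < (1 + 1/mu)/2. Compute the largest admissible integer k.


1/mu = 238.
1 + 1/mu = 239.
(1 + 1/mu)/2 = 119.5 is not an integer, so k_max = floor(119.5) = 119.

119


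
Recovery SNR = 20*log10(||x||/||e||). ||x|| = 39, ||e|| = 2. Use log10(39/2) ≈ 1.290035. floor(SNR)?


||x||/||e|| = 39/2.
log10(39/2) ≈ 1.290035.
20*log10(||x||/||e||) ≈ 20*1.290035 = 25.8007.
floor(25.8007) = 25.

25


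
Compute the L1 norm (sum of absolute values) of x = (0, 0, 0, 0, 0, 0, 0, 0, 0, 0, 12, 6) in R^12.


Non-zero entries: [(10, 12), (11, 6)]
Absolute values: [12, 6]
||x||_1 = sum = 18.

18


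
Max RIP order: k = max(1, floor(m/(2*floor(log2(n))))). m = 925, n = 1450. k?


floor(log2(1450)) = 10.
2*10 = 20.
m/(2*floor(log2(n))) = 925/20 ≈ 46.25.
floor = 46.
k = max(1, 46) = 46.

46


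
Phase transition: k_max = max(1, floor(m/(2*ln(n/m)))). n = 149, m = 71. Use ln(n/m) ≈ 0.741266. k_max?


n/m = 149/71.
ln(n/m) ≈ 0.741266.
2*ln(n/m) ≈ 1.482532.
m/(2*ln(n/m)) ≈ 71/1.482532 ≈ 47.891.
floor = 47.
k_max = max(1, 47) = 47.

47


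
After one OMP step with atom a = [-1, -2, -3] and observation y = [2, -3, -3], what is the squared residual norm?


a^T a = 14.
a^T y = 13.
coeff = 13/14 = 13/14.
||r||^2 = 139/14.

139/14


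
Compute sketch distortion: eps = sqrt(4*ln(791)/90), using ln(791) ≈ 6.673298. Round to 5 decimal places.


ln(791) ≈ 6.673298.
4*ln(N)/m ≈ 4*6.673298/90 ≈ 0.29659102.
eps = sqrt(0.29659102) ≈ 0.5446017 ≈ 0.54460.

0.54460


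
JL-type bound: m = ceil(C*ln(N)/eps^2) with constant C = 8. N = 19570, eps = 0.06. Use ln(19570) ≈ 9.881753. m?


ln(19570) ≈ 9.881753.
eps^2 = 0.06^2 = 0.0036.
C*ln(N)/eps^2 ≈ 8*9.881753/0.0036 ≈ 21959.4511.
m = ceil(21959.4511) = 21960.

21960


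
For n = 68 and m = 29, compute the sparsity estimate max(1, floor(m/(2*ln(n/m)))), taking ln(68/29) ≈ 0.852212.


n/m = 68/29.
ln(n/m) ≈ 0.852212.
2*ln(n/m) ≈ 1.704424.
m/(2*ln(n/m)) ≈ 29/1.704424 ≈ 17.0145.
floor = 17.
k_max = max(1, 17) = 17.

17


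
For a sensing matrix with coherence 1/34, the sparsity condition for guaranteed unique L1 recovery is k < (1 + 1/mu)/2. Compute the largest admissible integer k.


1/mu = 34.
1 + 1/mu = 35.
(1 + 1/mu)/2 = 17.5 is not an integer, so k_max = floor(17.5) = 17.

17


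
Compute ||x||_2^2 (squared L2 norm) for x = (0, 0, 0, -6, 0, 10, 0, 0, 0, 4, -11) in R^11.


Non-zero entries: [(3, -6), (5, 10), (9, 4), (10, -11)]
Squares: [36, 100, 16, 121]
||x||_2^2 = sum = 273.

273


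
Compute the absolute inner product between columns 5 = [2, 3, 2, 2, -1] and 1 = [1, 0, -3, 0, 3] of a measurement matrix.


Inner product: 2*1 + 3*0 + 2*-3 + 2*0 + -1*3
Products: [2, 0, -6, 0, -3]
Sum = -7.
|dot| = 7.

7


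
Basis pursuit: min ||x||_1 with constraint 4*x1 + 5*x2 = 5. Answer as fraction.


Axis intercepts:
  x1 = 5/4, x2 = 0: L1 = 5/4
  x1 = 0, x2 = 1: L1 = 1
x* = (0, 1)
||x*||_1 = 1.

1


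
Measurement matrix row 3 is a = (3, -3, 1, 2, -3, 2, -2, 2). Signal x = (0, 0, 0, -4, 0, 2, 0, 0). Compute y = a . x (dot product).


Non-zero terms: ['2*-4', '2*2']
Products: [-8, 4]
y = sum = -4.

-4


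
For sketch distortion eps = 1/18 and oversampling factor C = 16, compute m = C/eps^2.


1/eps = 18.
(1/eps)^2 = 324.
m = 16*324 = 5184.

5184


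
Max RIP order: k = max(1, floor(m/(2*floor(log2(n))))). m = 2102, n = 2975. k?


floor(log2(2975)) = 11.
2*11 = 22.
m/(2*floor(log2(n))) = 2102/22 ≈ 95.5455.
floor = 95.
k = max(1, 95) = 95.

95


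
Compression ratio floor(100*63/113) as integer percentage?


100*m/n = 100*63/113 ≈ 55.7522.
floor = 55.

55


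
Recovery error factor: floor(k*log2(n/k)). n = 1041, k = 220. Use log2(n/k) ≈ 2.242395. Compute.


log2(n/k) = log2(1041/220) ≈ 2.242395.
k*log2(n/k) ≈ 220*2.242395 = 493.3269.
floor(493.3269) = 493.

493


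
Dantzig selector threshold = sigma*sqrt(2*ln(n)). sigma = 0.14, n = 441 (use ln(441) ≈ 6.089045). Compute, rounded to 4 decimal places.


ln(441) ≈ 6.089045.
2*ln(n) ≈ 12.17809.
sqrt(2*ln(n)) ≈ sqrt(12.17809) ≈ 3.489712.
threshold ≈ 0.14*3.489712 = 0.48855968 ≈ 0.4886.

0.4886


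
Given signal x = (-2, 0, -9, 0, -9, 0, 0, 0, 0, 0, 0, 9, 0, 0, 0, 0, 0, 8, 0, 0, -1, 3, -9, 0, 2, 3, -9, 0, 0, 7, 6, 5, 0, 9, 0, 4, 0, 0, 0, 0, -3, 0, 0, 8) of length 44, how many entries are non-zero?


Non-zero positions: [0, 2, 4, 11, 17, 20, 21, 22, 24, 25, 26, 29, 30, 31, 33, 35, 40, 43].
Sparsity = 18.

18


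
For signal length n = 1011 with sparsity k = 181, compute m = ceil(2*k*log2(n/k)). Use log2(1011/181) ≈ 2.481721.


log2(n/k) = log2(1011/181) ≈ 2.481721.
2*k*log2(n/k) ≈ 2*181*2.481721 = 898.383002.
m = ceil(898.383002) = 899.

899


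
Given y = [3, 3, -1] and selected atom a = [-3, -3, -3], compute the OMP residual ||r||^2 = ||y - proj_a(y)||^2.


a^T a = 27.
a^T y = -15.
coeff = -15/27 = -5/9.
||r||^2 = 32/3.

32/3


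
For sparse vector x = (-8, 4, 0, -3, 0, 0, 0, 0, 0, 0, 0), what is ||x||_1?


Non-zero entries: [(0, -8), (1, 4), (3, -3)]
Absolute values: [8, 4, 3]
||x||_1 = sum = 15.

15


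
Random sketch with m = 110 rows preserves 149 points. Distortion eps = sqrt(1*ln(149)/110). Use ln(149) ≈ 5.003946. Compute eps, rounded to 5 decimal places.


ln(149) ≈ 5.003946.
1*ln(N)/m ≈ 1*5.003946/110 ≈ 0.04549042.
eps = sqrt(0.04549042) ≈ 0.2132848 ≈ 0.21328.

0.21328


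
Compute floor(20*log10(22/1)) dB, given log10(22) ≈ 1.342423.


||x||/||e|| = 22/1 = 22.
log10(22) ≈ 1.342423.
20*log10(||x||/||e||) ≈ 20*1.342423 = 26.84846.
floor(26.84846) = 26.

26


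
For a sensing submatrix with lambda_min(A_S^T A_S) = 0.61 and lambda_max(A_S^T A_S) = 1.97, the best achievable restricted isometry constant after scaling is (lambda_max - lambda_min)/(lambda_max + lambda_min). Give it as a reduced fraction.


lambda_max - lambda_min = 1.97 - 0.61 = 1.36.
lambda_max + lambda_min = 1.97 + 0.61 = 2.58.
delta = 1.36/2.58 = 136/258 = 68/129.

68/129


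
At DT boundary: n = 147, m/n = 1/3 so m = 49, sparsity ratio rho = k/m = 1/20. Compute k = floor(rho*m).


m = 1/3*147 = 49.
rho = 1/20.
rho*m = 1/20*49 = 2.45.
k = floor(2.45) = 2.

2


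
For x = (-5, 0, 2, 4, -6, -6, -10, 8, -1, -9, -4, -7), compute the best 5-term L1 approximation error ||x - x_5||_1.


Sorted |x_i| descending: [10, 9, 8, 7, 6, 6, 5, 4, 4, 2, 1, 0]
Keep top 5: [10, 9, 8, 7, 6]
Tail entries: [6, 5, 4, 4, 2, 1, 0]
L1 error = sum of tail = 22.

22


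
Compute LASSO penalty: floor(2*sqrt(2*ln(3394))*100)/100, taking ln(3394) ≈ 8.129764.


ln(3394) ≈ 8.129764.
2*ln(n) ≈ 16.259528.
sqrt(2*ln(n)) ≈ sqrt(16.259528) ≈ 4.032311.
lambda ≈ 2*4.032311 = 8.064622.
floor(lambda*100)/100 = 8.06.

8.06


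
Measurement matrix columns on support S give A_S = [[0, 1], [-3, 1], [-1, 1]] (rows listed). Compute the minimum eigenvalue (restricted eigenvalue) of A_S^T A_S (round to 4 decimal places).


A_S^T A_S = [[10, -4], [-4, 3]].
trace = 13.
det = 14.
disc = trace^2 - 4*det = 169 - 4*14 = 113.
sqrt(113) ≈ 10.630146.
lam_min = (13 - sqrt(113))/2 ≈ (13 - 10.630146)/2 = 1.184927 ≈ 1.1849.

1.1849


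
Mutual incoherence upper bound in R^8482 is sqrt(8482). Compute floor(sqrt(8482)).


92^2 = 8464 <= 8482 < 8649 = 93^2, so 92 <= sqrt(8482) < 93.
floor(sqrt(8482)) = 92.

92


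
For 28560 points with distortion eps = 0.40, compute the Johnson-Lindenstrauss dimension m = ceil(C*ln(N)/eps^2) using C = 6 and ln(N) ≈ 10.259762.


ln(28560) ≈ 10.259762.
eps^2 = 0.40^2 = 0.16.
C*ln(N)/eps^2 ≈ 6*10.259762/0.16 ≈ 384.7411.
m = ceil(384.7411) = 385.

385


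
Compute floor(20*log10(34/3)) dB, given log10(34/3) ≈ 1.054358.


||x||/||e|| = 34/3.
log10(34/3) ≈ 1.054358.
20*log10(||x||/||e||) ≈ 20*1.054358 = 21.08716.
floor(21.08716) = 21.

21


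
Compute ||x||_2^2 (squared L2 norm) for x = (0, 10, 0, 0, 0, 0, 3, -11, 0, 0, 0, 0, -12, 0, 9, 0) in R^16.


Non-zero entries: [(1, 10), (6, 3), (7, -11), (12, -12), (14, 9)]
Squares: [100, 9, 121, 144, 81]
||x||_2^2 = sum = 455.

455


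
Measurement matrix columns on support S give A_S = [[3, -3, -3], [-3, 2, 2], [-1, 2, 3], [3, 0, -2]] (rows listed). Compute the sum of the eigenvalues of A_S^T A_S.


Sum of eigenvalues of A_S^T A_S = trace(A_S^T A_S) = sum of squared column norms of A_S.
A_S^T A_S diagonal: [28, 17, 26].
trace = 28 + 17 + 26 = 71.

71


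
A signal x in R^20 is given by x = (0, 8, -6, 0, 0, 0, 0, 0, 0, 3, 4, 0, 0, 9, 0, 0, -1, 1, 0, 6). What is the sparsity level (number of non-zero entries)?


Non-zero positions: [1, 2, 9, 10, 13, 16, 17, 19].
Sparsity = 8.

8


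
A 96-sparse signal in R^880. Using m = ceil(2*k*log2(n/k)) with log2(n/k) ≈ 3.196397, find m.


log2(n/k) = log2(880/96) ≈ 3.196397.
2*k*log2(n/k) ≈ 2*96*3.196397 = 613.708224.
m = ceil(613.708224) = 614.

614


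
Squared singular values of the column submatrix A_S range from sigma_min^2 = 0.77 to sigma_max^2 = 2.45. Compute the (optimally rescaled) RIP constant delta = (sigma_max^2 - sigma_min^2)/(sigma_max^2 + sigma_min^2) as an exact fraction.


lambda_max - lambda_min = 2.45 - 0.77 = 1.68.
lambda_max + lambda_min = 2.45 + 0.77 = 3.22.
delta = 1.68/3.22 = 168/322 = 12/23.

12/23


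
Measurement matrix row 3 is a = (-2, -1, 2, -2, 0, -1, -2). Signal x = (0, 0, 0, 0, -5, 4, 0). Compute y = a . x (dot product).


Non-zero terms: ['0*-5', '-1*4']
Products: [0, -4]
y = sum = -4.

-4


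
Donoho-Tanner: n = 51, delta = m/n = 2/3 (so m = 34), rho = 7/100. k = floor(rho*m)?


m = 2/3*51 = 34.
rho = 7/100.
rho*m = 7/100*34 = 2.38.
k = floor(2.38) = 2.

2


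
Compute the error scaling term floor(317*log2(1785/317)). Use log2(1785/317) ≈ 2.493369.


log2(n/k) = log2(1785/317) ≈ 2.493369.
k*log2(n/k) ≈ 317*2.493369 = 790.397973.
floor(790.397973) = 790.

790


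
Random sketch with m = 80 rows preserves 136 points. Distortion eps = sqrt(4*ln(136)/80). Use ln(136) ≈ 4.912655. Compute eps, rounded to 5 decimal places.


ln(136) ≈ 4.912655.
4*ln(N)/m ≈ 4*4.912655/80 ≈ 0.24563275.
eps = sqrt(0.24563275) ≈ 0.4956135 ≈ 0.49561.

0.49561


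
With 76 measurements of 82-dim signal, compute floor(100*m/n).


100*m/n = 100*76/82 ≈ 92.6829.
floor = 92.

92


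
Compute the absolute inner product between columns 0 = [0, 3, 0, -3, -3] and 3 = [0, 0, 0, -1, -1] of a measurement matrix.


Inner product: 0*0 + 3*0 + 0*0 + -3*-1 + -3*-1
Products: [0, 0, 0, 3, 3]
Sum = 6.
|dot| = 6.

6


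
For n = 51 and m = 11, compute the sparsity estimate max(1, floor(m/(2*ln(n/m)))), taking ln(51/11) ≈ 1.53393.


n/m = 51/11.
ln(n/m) ≈ 1.53393.
2*ln(n/m) ≈ 3.06786.
m/(2*ln(n/m)) ≈ 11/3.06786 ≈ 3.5856.
floor = 3.
k_max = max(1, 3) = 3.

3


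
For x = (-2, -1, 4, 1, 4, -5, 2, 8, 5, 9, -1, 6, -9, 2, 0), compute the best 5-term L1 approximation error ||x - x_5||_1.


Sorted |x_i| descending: [9, 9, 8, 6, 5, 5, 4, 4, 2, 2, 2, 1, 1, 1, 0]
Keep top 5: [9, 9, 8, 6, 5]
Tail entries: [5, 4, 4, 2, 2, 2, 1, 1, 1, 0]
L1 error = sum of tail = 22.

22


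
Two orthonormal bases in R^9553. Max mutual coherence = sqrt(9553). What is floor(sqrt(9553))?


97^2 = 9409 <= 9553 < 9604 = 98^2, so 97 <= sqrt(9553) < 98.
floor(sqrt(9553)) = 97.

97


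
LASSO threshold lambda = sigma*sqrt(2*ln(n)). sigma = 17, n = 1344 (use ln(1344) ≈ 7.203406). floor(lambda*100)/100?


ln(1344) ≈ 7.203406.
2*ln(n) ≈ 14.406812.
sqrt(2*ln(n)) ≈ sqrt(14.406812) ≈ 3.795631.
lambda ≈ 17*3.795631 = 64.525727.
floor(lambda*100)/100 = 64.52.

64.52


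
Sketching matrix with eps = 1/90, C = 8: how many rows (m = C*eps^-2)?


1/eps = 90.
(1/eps)^2 = 8100.
m = 8*8100 = 64800.

64800


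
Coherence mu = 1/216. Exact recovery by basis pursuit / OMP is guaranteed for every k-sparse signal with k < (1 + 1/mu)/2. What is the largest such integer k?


1/mu = 216.
1 + 1/mu = 217.
(1 + 1/mu)/2 = 108.5 is not an integer, so k_max = floor(108.5) = 108.

108


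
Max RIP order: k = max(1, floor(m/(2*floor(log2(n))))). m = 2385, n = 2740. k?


floor(log2(2740)) = 11.
2*11 = 22.
m/(2*floor(log2(n))) = 2385/22 ≈ 108.4091.
floor = 108.
k = max(1, 108) = 108.

108


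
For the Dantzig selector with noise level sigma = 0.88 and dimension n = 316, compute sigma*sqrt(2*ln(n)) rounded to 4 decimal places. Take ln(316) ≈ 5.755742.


ln(316) ≈ 5.755742.
2*ln(n) ≈ 11.511484.
sqrt(2*ln(n)) ≈ sqrt(11.511484) ≈ 3.392858.
threshold ≈ 0.88*3.392858 = 2.98571504 ≈ 2.9857.

2.9857


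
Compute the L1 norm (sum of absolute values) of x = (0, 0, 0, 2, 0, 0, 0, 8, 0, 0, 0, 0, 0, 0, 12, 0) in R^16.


Non-zero entries: [(3, 2), (7, 8), (14, 12)]
Absolute values: [2, 8, 12]
||x||_1 = sum = 22.

22


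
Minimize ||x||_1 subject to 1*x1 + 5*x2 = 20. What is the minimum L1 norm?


Axis intercepts:
  x1 = 20, x2 = 0: L1 = 20
  x1 = 0, x2 = 4: L1 = 4
x* = (0, 4)
||x*||_1 = 4.

4


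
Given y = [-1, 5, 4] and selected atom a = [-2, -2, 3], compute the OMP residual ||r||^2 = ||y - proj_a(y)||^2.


a^T a = 17.
a^T y = 4.
coeff = 4/17 = 4/17.
||r||^2 = 698/17.

698/17


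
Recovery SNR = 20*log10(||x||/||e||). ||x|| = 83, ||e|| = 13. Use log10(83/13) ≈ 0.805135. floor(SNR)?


||x||/||e|| = 83/13.
log10(83/13) ≈ 0.805135.
20*log10(||x||/||e||) ≈ 20*0.805135 = 16.1027.
floor(16.1027) = 16.

16


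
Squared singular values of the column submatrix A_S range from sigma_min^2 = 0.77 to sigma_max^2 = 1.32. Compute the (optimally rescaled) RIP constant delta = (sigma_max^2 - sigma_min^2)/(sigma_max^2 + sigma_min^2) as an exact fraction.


lambda_max - lambda_min = 1.32 - 0.77 = 0.55.
lambda_max + lambda_min = 1.32 + 0.77 = 2.09.
delta = 0.55/2.09 = 55/209 = 5/19.

5/19


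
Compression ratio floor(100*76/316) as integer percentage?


100*m/n = 100*76/316 ≈ 24.0506.
floor = 24.

24


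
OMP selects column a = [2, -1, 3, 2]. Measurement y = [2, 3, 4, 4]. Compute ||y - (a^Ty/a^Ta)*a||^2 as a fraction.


a^T a = 18.
a^T y = 21.
coeff = 21/18 = 7/6.
||r||^2 = 41/2.

41/2


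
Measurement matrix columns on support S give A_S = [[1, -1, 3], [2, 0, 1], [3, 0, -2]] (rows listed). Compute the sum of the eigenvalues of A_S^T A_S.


Sum of eigenvalues of A_S^T A_S = trace(A_S^T A_S) = sum of squared column norms of A_S.
A_S^T A_S diagonal: [14, 1, 14].
trace = 14 + 1 + 14 = 29.

29


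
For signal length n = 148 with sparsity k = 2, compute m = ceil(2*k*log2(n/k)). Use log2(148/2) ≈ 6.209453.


log2(n/k) = log2(148/2) ≈ 6.209453.
2*k*log2(n/k) ≈ 2*2*6.209453 = 24.837812.
m = ceil(24.837812) = 25.

25


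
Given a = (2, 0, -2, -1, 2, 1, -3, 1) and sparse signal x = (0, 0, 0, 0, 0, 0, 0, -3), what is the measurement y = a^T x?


Non-zero terms: ['1*-3']
Products: [-3]
y = sum = -3.

-3


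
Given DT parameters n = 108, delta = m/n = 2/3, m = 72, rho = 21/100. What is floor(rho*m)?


m = 2/3*108 = 72.
rho = 21/100.
rho*m = 21/100*72 = 15.12.
k = floor(15.12) = 15.

15


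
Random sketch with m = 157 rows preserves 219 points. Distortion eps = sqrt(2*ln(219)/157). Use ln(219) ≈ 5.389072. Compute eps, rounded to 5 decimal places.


ln(219) ≈ 5.389072.
2*ln(N)/m ≈ 2*5.389072/157 ≈ 0.0686506.
eps = sqrt(0.0686506) ≈ 0.2620126 ≈ 0.26201.

0.26201


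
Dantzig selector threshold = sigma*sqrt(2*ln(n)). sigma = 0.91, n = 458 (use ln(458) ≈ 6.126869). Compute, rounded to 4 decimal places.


ln(458) ≈ 6.126869.
2*ln(n) ≈ 12.253738.
sqrt(2*ln(n)) ≈ sqrt(12.253738) ≈ 3.500534.
threshold ≈ 0.91*3.500534 = 3.18548594 ≈ 3.1855.

3.1855


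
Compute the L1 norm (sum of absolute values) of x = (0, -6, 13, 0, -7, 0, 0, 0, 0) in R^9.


Non-zero entries: [(1, -6), (2, 13), (4, -7)]
Absolute values: [6, 13, 7]
||x||_1 = sum = 26.

26


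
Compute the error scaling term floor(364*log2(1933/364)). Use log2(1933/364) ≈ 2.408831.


log2(n/k) = log2(1933/364) ≈ 2.408831.
k*log2(n/k) ≈ 364*2.408831 = 876.814484.
floor(876.814484) = 876.

876


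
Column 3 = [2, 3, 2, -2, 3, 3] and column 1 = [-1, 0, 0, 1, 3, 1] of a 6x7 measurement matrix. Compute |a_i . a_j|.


Inner product: 2*-1 + 3*0 + 2*0 + -2*1 + 3*3 + 3*1
Products: [-2, 0, 0, -2, 9, 3]
Sum = 8.
|dot| = 8.

8


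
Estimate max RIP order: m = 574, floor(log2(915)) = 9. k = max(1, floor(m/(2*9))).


floor(log2(915)) = 9.
2*9 = 18.
m/(2*floor(log2(n))) = 574/18 ≈ 31.8889.
floor = 31.
k = max(1, 31) = 31.

31


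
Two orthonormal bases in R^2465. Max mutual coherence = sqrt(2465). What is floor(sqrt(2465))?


49^2 = 2401 <= 2465 < 2500 = 50^2, so 49 <= sqrt(2465) < 50.
floor(sqrt(2465)) = 49.

49


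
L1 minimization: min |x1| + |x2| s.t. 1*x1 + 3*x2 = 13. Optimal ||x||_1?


Axis intercepts:
  x1 = 13, x2 = 0: L1 = 13
  x1 = 0, x2 = 13/3: L1 = 13/3
x* = (0, 13/3)
||x*||_1 = 13/3.

13/3


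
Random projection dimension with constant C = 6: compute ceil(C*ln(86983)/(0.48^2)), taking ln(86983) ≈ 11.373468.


ln(86983) ≈ 11.373468.
eps^2 = 0.48^2 = 0.2304.
C*ln(N)/eps^2 ≈ 6*11.373468/0.2304 ≈ 296.1841.
m = ceil(296.1841) = 297.

297


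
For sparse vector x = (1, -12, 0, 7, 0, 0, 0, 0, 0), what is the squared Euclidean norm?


Non-zero entries: [(0, 1), (1, -12), (3, 7)]
Squares: [1, 144, 49]
||x||_2^2 = sum = 194.

194


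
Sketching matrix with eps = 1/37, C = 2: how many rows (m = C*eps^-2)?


1/eps = 37.
(1/eps)^2 = 1369.
m = 2*1369 = 2738.

2738


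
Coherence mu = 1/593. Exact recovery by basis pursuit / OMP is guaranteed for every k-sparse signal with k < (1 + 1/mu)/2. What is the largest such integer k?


1/mu = 593.
1 + 1/mu = 594.
(1 + 1/mu)/2 = 297 is an integer and the inequality is strict, so k_max = 297 - 1 = 296.

296


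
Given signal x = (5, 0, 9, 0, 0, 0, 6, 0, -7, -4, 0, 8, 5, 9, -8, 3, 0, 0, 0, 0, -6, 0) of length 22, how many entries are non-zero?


Non-zero positions: [0, 2, 6, 8, 9, 11, 12, 13, 14, 15, 20].
Sparsity = 11.

11


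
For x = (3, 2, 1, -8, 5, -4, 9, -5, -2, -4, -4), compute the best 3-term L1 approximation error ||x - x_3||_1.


Sorted |x_i| descending: [9, 8, 5, 5, 4, 4, 4, 3, 2, 2, 1]
Keep top 3: [9, 8, 5]
Tail entries: [5, 4, 4, 4, 3, 2, 2, 1]
L1 error = sum of tail = 25.

25


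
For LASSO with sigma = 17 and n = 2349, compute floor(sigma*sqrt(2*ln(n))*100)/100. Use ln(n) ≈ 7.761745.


ln(2349) ≈ 7.761745.
2*ln(n) ≈ 15.52349.
sqrt(2*ln(n)) ≈ sqrt(15.52349) ≈ 3.939986.
lambda ≈ 17*3.939986 = 66.979762.
floor(lambda*100)/100 = 66.97.

66.97


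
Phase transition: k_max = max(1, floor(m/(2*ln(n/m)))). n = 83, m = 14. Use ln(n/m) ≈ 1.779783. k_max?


n/m = 83/14.
ln(n/m) ≈ 1.779783.
2*ln(n/m) ≈ 3.559566.
m/(2*ln(n/m)) ≈ 14/3.559566 ≈ 3.9331.
floor = 3.
k_max = max(1, 3) = 3.

3


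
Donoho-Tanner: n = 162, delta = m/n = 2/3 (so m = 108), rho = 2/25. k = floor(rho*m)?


m = 2/3*162 = 108.
rho = 2/25.
rho*m = 2/25*108 = 8.64.
k = floor(8.64) = 8.

8


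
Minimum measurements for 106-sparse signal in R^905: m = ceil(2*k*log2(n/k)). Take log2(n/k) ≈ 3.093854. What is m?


log2(n/k) = log2(905/106) ≈ 3.093854.
2*k*log2(n/k) ≈ 2*106*3.093854 = 655.897048.
m = ceil(655.897048) = 656.

656


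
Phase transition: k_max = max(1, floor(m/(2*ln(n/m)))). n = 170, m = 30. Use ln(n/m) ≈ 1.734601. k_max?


n/m = 170/30 = 17/3.
ln(n/m) ≈ 1.734601.
2*ln(n/m) ≈ 3.469202.
m/(2*ln(n/m)) ≈ 30/3.469202 ≈ 8.6475.
floor = 8.
k_max = max(1, 8) = 8.

8


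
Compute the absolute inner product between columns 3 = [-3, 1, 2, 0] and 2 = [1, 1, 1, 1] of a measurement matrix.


Inner product: -3*1 + 1*1 + 2*1 + 0*1
Products: [-3, 1, 2, 0]
Sum = 0.
|dot| = 0.

0


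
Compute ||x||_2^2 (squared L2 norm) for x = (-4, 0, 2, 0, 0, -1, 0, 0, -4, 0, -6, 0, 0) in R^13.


Non-zero entries: [(0, -4), (2, 2), (5, -1), (8, -4), (10, -6)]
Squares: [16, 4, 1, 16, 36]
||x||_2^2 = sum = 73.

73


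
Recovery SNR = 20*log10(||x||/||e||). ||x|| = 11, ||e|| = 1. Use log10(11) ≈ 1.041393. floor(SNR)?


||x||/||e|| = 11/1 = 11.
log10(11) ≈ 1.041393.
20*log10(||x||/||e||) ≈ 20*1.041393 = 20.82786.
floor(20.82786) = 20.

20


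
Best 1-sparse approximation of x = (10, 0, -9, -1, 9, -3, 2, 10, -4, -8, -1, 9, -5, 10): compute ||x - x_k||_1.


Sorted |x_i| descending: [10, 10, 10, 9, 9, 9, 8, 5, 4, 3, 2, 1, 1, 0]
Keep top 1: [10]
Tail entries: [10, 10, 9, 9, 9, 8, 5, 4, 3, 2, 1, 1, 0]
L1 error = sum of tail = 71.

71


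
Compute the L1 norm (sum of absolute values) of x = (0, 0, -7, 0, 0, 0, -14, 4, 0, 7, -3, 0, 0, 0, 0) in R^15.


Non-zero entries: [(2, -7), (6, -14), (7, 4), (9, 7), (10, -3)]
Absolute values: [7, 14, 4, 7, 3]
||x||_1 = sum = 35.

35


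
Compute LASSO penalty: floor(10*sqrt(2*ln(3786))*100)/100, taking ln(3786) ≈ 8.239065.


ln(3786) ≈ 8.239065.
2*ln(n) ≈ 16.47813.
sqrt(2*ln(n)) ≈ sqrt(16.47813) ≈ 4.059326.
lambda ≈ 10*4.059326 = 40.59326.
floor(lambda*100)/100 = 40.59.

40.59


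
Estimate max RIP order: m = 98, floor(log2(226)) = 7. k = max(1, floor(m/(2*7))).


floor(log2(226)) = 7.
2*7 = 14.
m/(2*floor(log2(n))) = 98/14 ≈ 7.0.
floor = 7.
k = max(1, 7) = 7.

7


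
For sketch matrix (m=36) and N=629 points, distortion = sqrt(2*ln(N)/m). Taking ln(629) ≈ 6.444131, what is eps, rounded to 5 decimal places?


ln(629) ≈ 6.444131.
2*ln(N)/m ≈ 2*6.444131/36 ≈ 0.35800728.
eps = sqrt(0.35800728) ≈ 0.5983371 ≈ 0.59834.

0.59834


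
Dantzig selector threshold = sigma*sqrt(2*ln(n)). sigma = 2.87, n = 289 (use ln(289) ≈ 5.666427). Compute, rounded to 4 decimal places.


ln(289) ≈ 5.666427.
2*ln(n) ≈ 11.332854.
sqrt(2*ln(n)) ≈ sqrt(11.332854) ≈ 3.36643.
threshold ≈ 2.87*3.36643 = 9.6616541 ≈ 9.6617.

9.6617


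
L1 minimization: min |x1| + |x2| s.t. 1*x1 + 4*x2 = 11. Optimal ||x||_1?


Axis intercepts:
  x1 = 11, x2 = 0: L1 = 11
  x1 = 0, x2 = 11/4: L1 = 11/4
x* = (0, 11/4)
||x*||_1 = 11/4.

11/4


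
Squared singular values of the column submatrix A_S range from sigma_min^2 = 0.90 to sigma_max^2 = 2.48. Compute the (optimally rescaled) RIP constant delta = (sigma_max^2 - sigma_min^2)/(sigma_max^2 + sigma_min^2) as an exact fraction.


lambda_max - lambda_min = 2.48 - 0.90 = 1.58.
lambda_max + lambda_min = 2.48 + 0.90 = 3.38.
delta = 1.58/3.38 = 158/338 = 79/169.

79/169


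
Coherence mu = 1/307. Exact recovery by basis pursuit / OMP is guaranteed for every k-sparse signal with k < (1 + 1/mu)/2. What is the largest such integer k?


1/mu = 307.
1 + 1/mu = 308.
(1 + 1/mu)/2 = 154 is an integer and the inequality is strict, so k_max = 154 - 1 = 153.

153


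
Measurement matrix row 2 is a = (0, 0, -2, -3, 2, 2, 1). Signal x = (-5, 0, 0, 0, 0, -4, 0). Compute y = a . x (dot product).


Non-zero terms: ['0*-5', '2*-4']
Products: [0, -8]
y = sum = -8.

-8


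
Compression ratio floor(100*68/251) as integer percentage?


100*m/n = 100*68/251 ≈ 27.0916.
floor = 27.

27


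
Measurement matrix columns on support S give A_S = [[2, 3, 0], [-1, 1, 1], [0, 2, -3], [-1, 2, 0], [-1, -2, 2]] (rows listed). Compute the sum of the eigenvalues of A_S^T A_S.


Sum of eigenvalues of A_S^T A_S = trace(A_S^T A_S) = sum of squared column norms of A_S.
A_S^T A_S diagonal: [7, 22, 14].
trace = 7 + 22 + 14 = 43.

43


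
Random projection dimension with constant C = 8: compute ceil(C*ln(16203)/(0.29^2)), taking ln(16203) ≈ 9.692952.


ln(16203) ≈ 9.692952.
eps^2 = 0.29^2 = 0.0841.
C*ln(N)/eps^2 ≈ 8*9.692952/0.0841 ≈ 922.0406.
m = ceil(922.0406) = 923.

923


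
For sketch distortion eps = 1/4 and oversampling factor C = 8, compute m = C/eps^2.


1/eps = 4.
(1/eps)^2 = 16.
m = 8*16 = 128.

128


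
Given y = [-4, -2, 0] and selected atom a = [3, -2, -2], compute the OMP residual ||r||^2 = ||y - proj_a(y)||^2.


a^T a = 17.
a^T y = -8.
coeff = -8/17 = -8/17.
||r||^2 = 276/17.

276/17


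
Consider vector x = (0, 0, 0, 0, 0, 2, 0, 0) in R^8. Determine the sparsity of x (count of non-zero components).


Non-zero positions: [5].
Sparsity = 1.

1


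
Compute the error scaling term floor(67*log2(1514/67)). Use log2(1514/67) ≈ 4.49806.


log2(n/k) = log2(1514/67) ≈ 4.49806.
k*log2(n/k) ≈ 67*4.49806 = 301.37002.
floor(301.37002) = 301.

301


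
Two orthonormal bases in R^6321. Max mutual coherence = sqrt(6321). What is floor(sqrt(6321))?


79^2 = 6241 <= 6321 < 6400 = 80^2, so 79 <= sqrt(6321) < 80.
floor(sqrt(6321)) = 79.

79


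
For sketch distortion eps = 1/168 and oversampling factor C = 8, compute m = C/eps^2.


1/eps = 168.
(1/eps)^2 = 28224.
m = 8*28224 = 225792.

225792


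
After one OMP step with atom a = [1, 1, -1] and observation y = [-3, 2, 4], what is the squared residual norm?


a^T a = 3.
a^T y = -5.
coeff = -5/3 = -5/3.
||r||^2 = 62/3.

62/3


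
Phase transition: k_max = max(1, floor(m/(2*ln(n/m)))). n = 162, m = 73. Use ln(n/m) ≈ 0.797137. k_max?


n/m = 162/73.
ln(n/m) ≈ 0.797137.
2*ln(n/m) ≈ 1.594274.
m/(2*ln(n/m)) ≈ 73/1.594274 ≈ 45.7889.
floor = 45.
k_max = max(1, 45) = 45.

45


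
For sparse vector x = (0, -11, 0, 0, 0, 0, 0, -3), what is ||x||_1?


Non-zero entries: [(1, -11), (7, -3)]
Absolute values: [11, 3]
||x||_1 = sum = 14.

14


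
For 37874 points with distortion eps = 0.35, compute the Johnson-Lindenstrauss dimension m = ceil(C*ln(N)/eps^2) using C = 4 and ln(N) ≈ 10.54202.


ln(37874) ≈ 10.54202.
eps^2 = 0.35^2 = 0.1225.
C*ln(N)/eps^2 ≈ 4*10.54202/0.1225 ≈ 344.2292.
m = ceil(344.2292) = 345.

345


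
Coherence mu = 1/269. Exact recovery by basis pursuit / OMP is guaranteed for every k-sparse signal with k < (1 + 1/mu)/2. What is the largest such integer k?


1/mu = 269.
1 + 1/mu = 270.
(1 + 1/mu)/2 = 135 is an integer and the inequality is strict, so k_max = 135 - 1 = 134.

134


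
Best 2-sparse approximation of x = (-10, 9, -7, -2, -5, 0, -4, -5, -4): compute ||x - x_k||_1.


Sorted |x_i| descending: [10, 9, 7, 5, 5, 4, 4, 2, 0]
Keep top 2: [10, 9]
Tail entries: [7, 5, 5, 4, 4, 2, 0]
L1 error = sum of tail = 27.

27


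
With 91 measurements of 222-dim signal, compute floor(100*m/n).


100*m/n = 100*91/222 ≈ 40.991.
floor = 40.

40


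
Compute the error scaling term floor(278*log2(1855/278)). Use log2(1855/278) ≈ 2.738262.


log2(n/k) = log2(1855/278) ≈ 2.738262.
k*log2(n/k) ≈ 278*2.738262 = 761.236836.
floor(761.236836) = 761.

761


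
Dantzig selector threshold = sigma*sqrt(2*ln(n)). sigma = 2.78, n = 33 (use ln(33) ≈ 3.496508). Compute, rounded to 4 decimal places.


ln(33) ≈ 3.496508.
2*ln(n) ≈ 6.993016.
sqrt(2*ln(n)) ≈ sqrt(6.993016) ≈ 2.644431.
threshold ≈ 2.78*2.644431 = 7.35151818 ≈ 7.3515.

7.3515


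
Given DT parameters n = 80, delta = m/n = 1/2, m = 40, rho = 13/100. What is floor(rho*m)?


m = 1/2*80 = 40.
rho = 13/100.
rho*m = 13/100*40 = 5.2.
k = floor(5.2) = 5.

5


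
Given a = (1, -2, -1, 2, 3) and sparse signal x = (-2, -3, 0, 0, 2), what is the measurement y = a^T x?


Non-zero terms: ['1*-2', '-2*-3', '3*2']
Products: [-2, 6, 6]
y = sum = 10.

10


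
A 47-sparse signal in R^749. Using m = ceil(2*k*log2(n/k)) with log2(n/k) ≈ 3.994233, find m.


log2(n/k) = log2(749/47) ≈ 3.994233.
2*k*log2(n/k) ≈ 2*47*3.994233 = 375.457902.
m = ceil(375.457902) = 376.

376


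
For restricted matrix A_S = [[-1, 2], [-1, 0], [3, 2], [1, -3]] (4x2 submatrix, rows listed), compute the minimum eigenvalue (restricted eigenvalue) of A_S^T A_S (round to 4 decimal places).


A_S^T A_S = [[12, 1], [1, 17]].
trace = 29.
det = 203.
disc = trace^2 - 4*det = 841 - 4*203 = 29.
sqrt(29) ≈ 5.385165.
lam_min = (29 - sqrt(29))/2 ≈ (29 - 5.385165)/2 = 11.8074175 ≈ 11.8074.

11.8074


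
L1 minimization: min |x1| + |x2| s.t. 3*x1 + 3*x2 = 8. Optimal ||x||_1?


Axis intercepts:
  x1 = 8/3, x2 = 0: L1 = 8/3
  x1 = 0, x2 = 8/3: L1 = 8/3
x* = (8/3, 0)
||x*||_1 = 8/3.

8/3


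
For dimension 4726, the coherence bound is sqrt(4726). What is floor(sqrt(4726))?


68^2 = 4624 <= 4726 < 4761 = 69^2, so 68 <= sqrt(4726) < 69.
floor(sqrt(4726)) = 68.

68


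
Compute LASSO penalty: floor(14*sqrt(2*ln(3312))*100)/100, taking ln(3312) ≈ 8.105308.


ln(3312) ≈ 8.105308.
2*ln(n) ≈ 16.210616.
sqrt(2*ln(n)) ≈ sqrt(16.210616) ≈ 4.026241.
lambda ≈ 14*4.026241 = 56.367374.
floor(lambda*100)/100 = 56.36.

56.36


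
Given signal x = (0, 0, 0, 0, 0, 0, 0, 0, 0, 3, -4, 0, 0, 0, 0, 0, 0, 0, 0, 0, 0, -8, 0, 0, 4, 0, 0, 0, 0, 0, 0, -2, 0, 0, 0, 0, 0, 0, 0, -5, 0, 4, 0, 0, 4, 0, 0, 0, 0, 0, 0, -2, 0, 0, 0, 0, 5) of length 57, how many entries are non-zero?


Non-zero positions: [9, 10, 21, 24, 31, 39, 41, 44, 51, 56].
Sparsity = 10.

10


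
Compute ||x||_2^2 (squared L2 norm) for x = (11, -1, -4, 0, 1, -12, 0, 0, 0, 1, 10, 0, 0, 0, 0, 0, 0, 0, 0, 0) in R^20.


Non-zero entries: [(0, 11), (1, -1), (2, -4), (4, 1), (5, -12), (9, 1), (10, 10)]
Squares: [121, 1, 16, 1, 144, 1, 100]
||x||_2^2 = sum = 384.

384


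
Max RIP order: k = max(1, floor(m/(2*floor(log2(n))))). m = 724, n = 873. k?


floor(log2(873)) = 9.
2*9 = 18.
m/(2*floor(log2(n))) = 724/18 ≈ 40.2222.
floor = 40.
k = max(1, 40) = 40.

40


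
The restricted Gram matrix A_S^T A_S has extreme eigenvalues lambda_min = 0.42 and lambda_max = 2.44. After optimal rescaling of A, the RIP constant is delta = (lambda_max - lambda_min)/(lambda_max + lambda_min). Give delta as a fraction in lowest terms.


lambda_max - lambda_min = 2.44 - 0.42 = 2.02.
lambda_max + lambda_min = 2.44 + 0.42 = 2.86.
delta = 2.02/2.86 = 202/286 = 101/143.

101/143


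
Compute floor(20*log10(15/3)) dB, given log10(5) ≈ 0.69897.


||x||/||e|| = 15/3 = 5.
log10(5) ≈ 0.69897.
20*log10(||x||/||e||) ≈ 20*0.69897 = 13.9794.
floor(13.9794) = 13.

13


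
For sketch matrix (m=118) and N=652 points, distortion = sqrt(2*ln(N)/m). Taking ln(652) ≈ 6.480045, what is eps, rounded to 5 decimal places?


ln(652) ≈ 6.480045.
2*ln(N)/m ≈ 2*6.480045/118 ≈ 0.10983127.
eps = sqrt(0.10983127) ≈ 0.331408 ≈ 0.33141.

0.33141


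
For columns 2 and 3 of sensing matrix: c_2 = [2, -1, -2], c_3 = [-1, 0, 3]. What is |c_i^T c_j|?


Inner product: 2*-1 + -1*0 + -2*3
Products: [-2, 0, -6]
Sum = -8.
|dot| = 8.

8


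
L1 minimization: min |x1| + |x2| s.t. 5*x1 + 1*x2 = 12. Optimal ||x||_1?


Axis intercepts:
  x1 = 12/5, x2 = 0: L1 = 12/5
  x1 = 0, x2 = 12: L1 = 12
x* = (12/5, 0)
||x*||_1 = 12/5.

12/5


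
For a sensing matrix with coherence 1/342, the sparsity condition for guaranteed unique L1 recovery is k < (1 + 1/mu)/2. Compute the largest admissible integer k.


1/mu = 342.
1 + 1/mu = 343.
(1 + 1/mu)/2 = 171.5 is not an integer, so k_max = floor(171.5) = 171.

171


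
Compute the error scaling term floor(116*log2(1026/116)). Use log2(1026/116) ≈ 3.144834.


log2(n/k) = log2(1026/116) ≈ 3.144834.
k*log2(n/k) ≈ 116*3.144834 = 364.800744.
floor(364.800744) = 364.

364


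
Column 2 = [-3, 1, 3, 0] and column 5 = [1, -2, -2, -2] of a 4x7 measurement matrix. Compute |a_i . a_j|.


Inner product: -3*1 + 1*-2 + 3*-2 + 0*-2
Products: [-3, -2, -6, 0]
Sum = -11.
|dot| = 11.

11


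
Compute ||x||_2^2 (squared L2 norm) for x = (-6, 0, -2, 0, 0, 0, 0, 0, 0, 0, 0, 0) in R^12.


Non-zero entries: [(0, -6), (2, -2)]
Squares: [36, 4]
||x||_2^2 = sum = 40.

40


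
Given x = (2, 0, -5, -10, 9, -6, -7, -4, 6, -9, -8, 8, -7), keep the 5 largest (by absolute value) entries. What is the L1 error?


Sorted |x_i| descending: [10, 9, 9, 8, 8, 7, 7, 6, 6, 5, 4, 2, 0]
Keep top 5: [10, 9, 9, 8, 8]
Tail entries: [7, 7, 6, 6, 5, 4, 2, 0]
L1 error = sum of tail = 37.

37


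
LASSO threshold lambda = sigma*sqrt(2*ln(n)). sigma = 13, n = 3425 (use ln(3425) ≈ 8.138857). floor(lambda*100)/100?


ln(3425) ≈ 8.138857.
2*ln(n) ≈ 16.277714.
sqrt(2*ln(n)) ≈ sqrt(16.277714) ≈ 4.034565.
lambda ≈ 13*4.034565 = 52.449345.
floor(lambda*100)/100 = 52.44.

52.44


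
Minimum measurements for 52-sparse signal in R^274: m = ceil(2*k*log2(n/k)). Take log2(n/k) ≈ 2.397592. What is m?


log2(n/k) = log2(274/52) ≈ 2.397592.
2*k*log2(n/k) ≈ 2*52*2.397592 = 249.349568.
m = ceil(249.349568) = 250.

250


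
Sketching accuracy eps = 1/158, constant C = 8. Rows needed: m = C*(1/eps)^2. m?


1/eps = 158.
(1/eps)^2 = 24964.
m = 8*24964 = 199712.

199712


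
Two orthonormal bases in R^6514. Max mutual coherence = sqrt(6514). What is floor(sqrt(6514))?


80^2 = 6400 <= 6514 < 6561 = 81^2, so 80 <= sqrt(6514) < 81.
floor(sqrt(6514)) = 80.

80


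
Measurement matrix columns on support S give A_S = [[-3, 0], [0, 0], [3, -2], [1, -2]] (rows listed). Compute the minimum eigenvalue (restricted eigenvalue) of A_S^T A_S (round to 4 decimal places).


A_S^T A_S = [[19, -8], [-8, 8]].
trace = 27.
det = 88.
disc = trace^2 - 4*det = 729 - 4*88 = 377.
sqrt(377) ≈ 19.416488.
lam_min = (27 - sqrt(377))/2 ≈ (27 - 19.416488)/2 = 3.791756 ≈ 3.7918.

3.7918


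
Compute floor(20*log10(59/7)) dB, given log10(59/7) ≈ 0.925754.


||x||/||e|| = 59/7.
log10(59/7) ≈ 0.925754.
20*log10(||x||/||e||) ≈ 20*0.925754 = 18.51508.
floor(18.51508) = 18.

18


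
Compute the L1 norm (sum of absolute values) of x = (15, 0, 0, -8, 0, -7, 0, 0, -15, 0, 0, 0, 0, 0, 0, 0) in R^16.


Non-zero entries: [(0, 15), (3, -8), (5, -7), (8, -15)]
Absolute values: [15, 8, 7, 15]
||x||_1 = sum = 45.

45


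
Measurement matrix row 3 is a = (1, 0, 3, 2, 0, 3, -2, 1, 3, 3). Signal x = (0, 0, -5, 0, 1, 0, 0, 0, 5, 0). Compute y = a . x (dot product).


Non-zero terms: ['3*-5', '0*1', '3*5']
Products: [-15, 0, 15]
y = sum = 0.

0


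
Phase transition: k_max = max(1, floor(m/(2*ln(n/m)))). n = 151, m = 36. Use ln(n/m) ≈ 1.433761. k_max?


n/m = 151/36.
ln(n/m) ≈ 1.433761.
2*ln(n/m) ≈ 2.867522.
m/(2*ln(n/m)) ≈ 36/2.867522 ≈ 12.5544.
floor = 12.
k_max = max(1, 12) = 12.

12


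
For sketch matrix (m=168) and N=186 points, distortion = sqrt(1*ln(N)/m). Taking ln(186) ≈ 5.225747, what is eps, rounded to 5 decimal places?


ln(186) ≈ 5.225747.
1*ln(N)/m ≈ 1*5.225747/168 ≈ 0.03110564.
eps = sqrt(0.03110564) ≈ 0.1763679 ≈ 0.17637.

0.17637


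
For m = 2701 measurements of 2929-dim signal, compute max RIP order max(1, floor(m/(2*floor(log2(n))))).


floor(log2(2929)) = 11.
2*11 = 22.
m/(2*floor(log2(n))) = 2701/22 ≈ 122.7727.
floor = 122.
k = max(1, 122) = 122.

122


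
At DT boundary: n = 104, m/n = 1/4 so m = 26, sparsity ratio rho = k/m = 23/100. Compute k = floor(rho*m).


m = 1/4*104 = 26.
rho = 23/100.
rho*m = 23/100*26 = 5.98.
k = floor(5.98) = 5.

5


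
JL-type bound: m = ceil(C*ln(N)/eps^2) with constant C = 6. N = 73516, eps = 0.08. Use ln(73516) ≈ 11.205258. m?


ln(73516) ≈ 11.205258.
eps^2 = 0.08^2 = 0.0064.
C*ln(N)/eps^2 ≈ 6*11.205258/0.0064 ≈ 10504.9294.
m = ceil(10504.9294) = 10505.

10505


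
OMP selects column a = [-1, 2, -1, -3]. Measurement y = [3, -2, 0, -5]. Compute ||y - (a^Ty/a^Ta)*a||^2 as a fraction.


a^T a = 15.
a^T y = 8.
coeff = 8/15 = 8/15.
||r||^2 = 506/15.

506/15


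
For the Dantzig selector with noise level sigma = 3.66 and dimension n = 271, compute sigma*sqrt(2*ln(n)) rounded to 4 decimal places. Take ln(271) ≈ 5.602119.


ln(271) ≈ 5.602119.
2*ln(n) ≈ 11.204238.
sqrt(2*ln(n)) ≈ sqrt(11.204238) ≈ 3.347273.
threshold ≈ 3.66*3.347273 = 12.25101918 ≈ 12.2510.

12.2510


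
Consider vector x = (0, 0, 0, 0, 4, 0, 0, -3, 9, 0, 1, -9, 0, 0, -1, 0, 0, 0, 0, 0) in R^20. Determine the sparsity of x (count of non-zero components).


Non-zero positions: [4, 7, 8, 10, 11, 14].
Sparsity = 6.

6


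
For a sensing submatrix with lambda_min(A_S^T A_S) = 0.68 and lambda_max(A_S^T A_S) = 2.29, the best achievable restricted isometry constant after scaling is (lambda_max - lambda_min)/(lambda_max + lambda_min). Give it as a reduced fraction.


lambda_max - lambda_min = 2.29 - 0.68 = 1.61.
lambda_max + lambda_min = 2.29 + 0.68 = 2.97.
delta = 1.61/2.97 = 161/297.

161/297


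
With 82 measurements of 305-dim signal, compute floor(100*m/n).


100*m/n = 100*82/305 ≈ 26.8852.
floor = 26.

26


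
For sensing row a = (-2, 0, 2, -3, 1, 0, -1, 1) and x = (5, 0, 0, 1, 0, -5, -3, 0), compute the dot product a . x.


Non-zero terms: ['-2*5', '-3*1', '0*-5', '-1*-3']
Products: [-10, -3, 0, 3]
y = sum = -10.

-10


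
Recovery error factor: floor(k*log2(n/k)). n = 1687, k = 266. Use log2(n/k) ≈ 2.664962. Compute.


log2(n/k) = log2(1687/266) ≈ 2.664962.
k*log2(n/k) ≈ 266*2.664962 = 708.879892.
floor(708.879892) = 708.

708


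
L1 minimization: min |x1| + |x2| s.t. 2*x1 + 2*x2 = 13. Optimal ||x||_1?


Axis intercepts:
  x1 = 13/2, x2 = 0: L1 = 13/2
  x1 = 0, x2 = 13/2: L1 = 13/2
x* = (13/2, 0)
||x*||_1 = 13/2.

13/2


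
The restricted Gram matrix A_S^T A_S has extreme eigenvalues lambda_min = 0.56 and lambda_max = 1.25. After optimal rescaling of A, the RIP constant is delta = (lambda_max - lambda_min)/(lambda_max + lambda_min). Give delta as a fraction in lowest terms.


lambda_max - lambda_min = 1.25 - 0.56 = 0.69.
lambda_max + lambda_min = 1.25 + 0.56 = 1.81.
delta = 0.69/1.81 = 69/181.

69/181


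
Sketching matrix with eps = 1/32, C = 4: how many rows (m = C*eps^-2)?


1/eps = 32.
(1/eps)^2 = 1024.
m = 4*1024 = 4096.

4096


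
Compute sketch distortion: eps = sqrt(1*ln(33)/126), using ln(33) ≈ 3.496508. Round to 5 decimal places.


ln(33) ≈ 3.496508.
1*ln(N)/m ≈ 1*3.496508/126 ≈ 0.02775006.
eps = sqrt(0.02775006) ≈ 0.1665835 ≈ 0.16658.

0.16658


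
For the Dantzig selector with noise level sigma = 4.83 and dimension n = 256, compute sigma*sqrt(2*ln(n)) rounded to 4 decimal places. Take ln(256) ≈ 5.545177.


ln(256) ≈ 5.545177.
2*ln(n) ≈ 11.090354.
sqrt(2*ln(n)) ≈ sqrt(11.090354) ≈ 3.330218.
threshold ≈ 4.83*3.330218 = 16.08495294 ≈ 16.0850.

16.0850


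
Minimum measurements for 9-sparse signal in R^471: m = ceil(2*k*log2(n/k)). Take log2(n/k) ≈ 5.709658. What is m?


log2(n/k) = log2(471/9) ≈ 5.709658.
2*k*log2(n/k) ≈ 2*9*5.709658 = 102.773844.
m = ceil(102.773844) = 103.

103


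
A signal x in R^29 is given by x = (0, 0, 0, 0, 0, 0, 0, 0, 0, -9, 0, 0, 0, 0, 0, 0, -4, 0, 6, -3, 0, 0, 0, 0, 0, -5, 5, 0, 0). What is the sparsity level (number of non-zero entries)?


Non-zero positions: [9, 16, 18, 19, 25, 26].
Sparsity = 6.

6


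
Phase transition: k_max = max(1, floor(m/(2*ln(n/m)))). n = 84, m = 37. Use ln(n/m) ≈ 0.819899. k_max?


n/m = 84/37.
ln(n/m) ≈ 0.819899.
2*ln(n/m) ≈ 1.639798.
m/(2*ln(n/m)) ≈ 37/1.639798 ≈ 22.5638.
floor = 22.
k_max = max(1, 22) = 22.

22


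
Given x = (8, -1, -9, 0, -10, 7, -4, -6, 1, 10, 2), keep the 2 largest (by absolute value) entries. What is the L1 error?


Sorted |x_i| descending: [10, 10, 9, 8, 7, 6, 4, 2, 1, 1, 0]
Keep top 2: [10, 10]
Tail entries: [9, 8, 7, 6, 4, 2, 1, 1, 0]
L1 error = sum of tail = 38.

38
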